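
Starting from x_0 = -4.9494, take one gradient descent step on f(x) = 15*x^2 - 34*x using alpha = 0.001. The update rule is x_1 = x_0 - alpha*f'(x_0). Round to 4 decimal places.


We compute the gradient at x_0 and apply the update.
f'(x) = 30*x - 34
f'(-4.9494) = 30*-4.9494 - 34 = -182.482
x_1 = -4.9494 - 0.001*-182.482 = -4.7669


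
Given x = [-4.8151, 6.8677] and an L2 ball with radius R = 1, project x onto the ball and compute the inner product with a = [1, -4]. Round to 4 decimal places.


Step 1: Compute ||x|| (intermediates to 6 decimals).
||x|| = sqrt((-4.8151)^2 + 6.8677^2) = 8.38752
Step 2: Project.
Since ||x|| > R, scale = R/||x|| = 1/8.38752 = 0.119225, proj(x) = scale * x
proj(x) = [-0.57408, 0.818802]
Step 3: Dot product.
a^T * proj(x) = 1*(-0.57408) - 4*0.818802 = -3.8493


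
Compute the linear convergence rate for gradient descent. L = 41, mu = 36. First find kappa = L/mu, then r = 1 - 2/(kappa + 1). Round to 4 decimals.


Step 1: Compute the condition number.
kappa = L/mu = 41/36 = 1.1389
Step 2: Compute the convergence rate.
r = 1 - 2/(kappa + 1) = 1 - 2*mu/(L + mu) = (L - mu)/(L + mu) = 5/77 = 0.0649


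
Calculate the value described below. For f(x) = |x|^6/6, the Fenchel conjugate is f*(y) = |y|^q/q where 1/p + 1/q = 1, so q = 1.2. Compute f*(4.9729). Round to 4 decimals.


The conjugate exponent q satisfies 1/p + 1/q = 1.
p = 6, so q = 6/(6 - 1) = 1.2
|y|^q = 4.9729^1.2 = 6.8538
f*(4.9729) = 6.8538 / 1.2 = 5.7115


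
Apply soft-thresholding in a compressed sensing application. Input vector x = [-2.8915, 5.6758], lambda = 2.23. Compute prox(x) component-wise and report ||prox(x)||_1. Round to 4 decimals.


Soft-thresholding with lambda = 2.23:
prox(-2.8915) = sign(-2.8915)*max(|-2.8915| - 2.23, 0) = -0.6615
prox(5.6758) = sign(5.6758)*max(|5.6758| - 2.23, 0) = 3.4458
prox(x) = [-0.6615, 3.4458]
||prox(x)||_1 = 0.6615 + 3.4458 = 4.1073


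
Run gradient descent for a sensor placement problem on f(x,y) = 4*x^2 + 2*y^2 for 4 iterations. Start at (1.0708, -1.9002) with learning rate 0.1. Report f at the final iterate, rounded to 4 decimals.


Gradient descent on f(x,y) = 4*x^2 + 2*y^2.
Starting point: (1.0708, -1.9002), alpha = 0.1
Step 1: grad_x = 2*4*1.0708 = 8.5664, grad_y = 2*2*-1.9002 = -7.6008
  x_1 = 1.0708 - 0.1*8.5664 = 0.2142
  y_1 = -1.9002 - 0.1*-7.6008 = -1.1401
Step 2: grad_x = 2*4*0.2142 = 1.7133, grad_y = 2*2*-1.1401 = -4.5605
  x_2 = 0.2142 - 0.1*1.7133 = 0.0428
  y_2 = -1.1401 - 0.1*-4.5605 = -0.6841
Step 3: grad_x = 2*4*0.0428 = 0.3427, grad_y = 2*2*-0.6841 = -2.7363
  x_3 = 0.0428 - 0.1*0.3427 = 0.0086
  y_3 = -0.6841 - 0.1*-2.7363 = -0.4104
Step 4: grad_x = 2*4*0.0086 = 0.0685, grad_y = 2*2*-0.4104 = -1.6418
  x_4 = 0.0086 - 0.1*0.0685 = 0.0017
  y_4 = -0.4104 - 0.1*-1.6418 = -0.2463
f(0.0017, -0.2463) = 4*0.0017^2 + 2*(-0.2463)^2 = 0.1213


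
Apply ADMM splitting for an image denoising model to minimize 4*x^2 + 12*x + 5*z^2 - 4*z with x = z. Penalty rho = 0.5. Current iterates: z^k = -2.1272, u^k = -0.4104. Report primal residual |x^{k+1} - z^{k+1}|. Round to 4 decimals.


ADMM iteration with rho = 0.5, z^k = -2.1272, u^k = -0.4104
Step 1: x-update.
Minimize 4*x^2 + 12*x + (0.5/2)*(x + 2.1272 - 0.4104)^2
FOC: (2*4 + 0.5)*x = -12 + 0.5*(-2.1272 + 0.4104)
x^{k+1} = -1.5128
Step 2: z-update.
Minimize 5*z^2 - 4*z + (0.5/2)*(-1.5128 - z - 0.4104)^2
FOC: (2*5 + 0.5)*z = 4 + 0.5*(-1.5128 - 0.4104)
z^{k+1} = 0.2894
Step 3: u-update.
u^{k+1} = -0.4104 - 1.5128 - 0.2894 = -2.2125
Step 4: Primal residual = |-1.5128 - 0.2894| = 1.8021


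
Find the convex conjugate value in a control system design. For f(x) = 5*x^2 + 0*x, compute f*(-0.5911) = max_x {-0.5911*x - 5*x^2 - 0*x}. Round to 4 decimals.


f*(y) = sup_x {y*x - a*x^2 - b*x} = sup_x {(y-b)*x - a*x^2}
FOC: (y - b) - 2a*x = 0 => x* = (y - b)/(2a)
x* = (-0.5911 - 0)/(2*5) = -0.0591
f*(-0.5911) = (y-b)^2/(4a) = (-0.5911 - 0)^2/(4*5)
= 0.3494/20 = 0.0175


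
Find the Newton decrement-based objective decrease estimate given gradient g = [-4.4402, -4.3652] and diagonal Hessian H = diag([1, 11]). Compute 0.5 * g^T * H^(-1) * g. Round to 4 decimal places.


Step 1: H is diagonal, so H^(-1) * g = [-4.4402, -0.3968].
Step 2: g^T H^(-1) g = sum_i g_i^2 / H_ii
  = (-4.4402)^2/1 + (-4.3652)^2/11
  = 19.7154 + 1.7323 = 21.4476
Step 3: Objective decrease = 0.5 * g^T H^(-1) g = 10.7238


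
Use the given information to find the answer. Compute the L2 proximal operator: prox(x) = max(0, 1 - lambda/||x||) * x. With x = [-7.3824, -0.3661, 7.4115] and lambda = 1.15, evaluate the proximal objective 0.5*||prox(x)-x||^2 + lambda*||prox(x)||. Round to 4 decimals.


Step 1: Compute ||x||.
||x|| = 10.4673
Step 2: Compute scaling factor.
scale = max(0, 1 - 1.15/10.4673) = 0.8901
Step 3: prox(x) = [-6.5713, -0.3259, 6.5972]
||prox(x)|| = 9.3173
Step 4: Proximal objective.
0.5*||prox-x||^2 = 0.6613
lambda*||prox|| = 10.7149
Total = 11.3761


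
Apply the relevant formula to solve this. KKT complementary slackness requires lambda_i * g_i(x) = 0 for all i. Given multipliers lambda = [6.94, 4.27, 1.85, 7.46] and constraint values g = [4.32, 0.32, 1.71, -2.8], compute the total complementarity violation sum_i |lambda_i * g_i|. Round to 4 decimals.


KKT complementary slackness check:
lambda_1 * g_1 = 6.94 * 4.32 = 29.9808
lambda_2 * g_2 = 4.27 * 0.32 = 1.3664
lambda_3 * g_3 = 1.85 * 1.71 = 3.1635
lambda_4 * g_4 = 7.46 * -2.8 = -20.888
Total violation = 29.9808 + 1.3664 + 3.1635 + 20.888 = 55.3987


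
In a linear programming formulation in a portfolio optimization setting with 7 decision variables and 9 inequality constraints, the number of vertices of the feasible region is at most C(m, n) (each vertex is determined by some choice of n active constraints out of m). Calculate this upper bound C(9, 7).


Each vertex corresponds to some choice of n active constraints out of m, so the number of vertices is at most C(m, n) = m! / (n!(m-n)!).
m = 9, n = 7
Numerator: 9 * 8 * 7 * 6 * 5 * 4 * 3
Denominator: 7! = 5040
C(9, 7) = 36


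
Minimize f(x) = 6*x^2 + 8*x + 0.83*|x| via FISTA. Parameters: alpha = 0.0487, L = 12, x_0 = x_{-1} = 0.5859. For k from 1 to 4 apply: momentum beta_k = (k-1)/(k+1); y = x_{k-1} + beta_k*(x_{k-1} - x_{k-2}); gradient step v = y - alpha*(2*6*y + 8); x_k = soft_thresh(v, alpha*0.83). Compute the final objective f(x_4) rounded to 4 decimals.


FISTA on f(x) = 6*x^2 + 8*x + 0.83*|x|
L = 12, alpha = 0.0487
Iteration 1: beta = 0.0, y = 0.5859 + 0.0*(0.5859 - 0.5859) = 0.5859
  grad(y) = 15.0308, v = y - alpha*grad = -0.1461
  prox(v) = soft_thresh(-0.1461, 0.0404) = -0.1057
Iteration 2: beta = 0.3333, y = -0.1057 + 0.3333*(-0.1057 - 0.5859) = -0.3362
  grad(y) = 3.9655, v = y - alpha*grad = -0.5293
  prox(v) = soft_thresh(-0.5293, 0.0404) = -0.4889
Iteration 3: beta = 0.5, y = -0.4889 + 0.5*(-0.4889 + 0.1057) = -0.6805
  grad(y) = -0.1662, v = y - alpha*grad = -0.6724
  prox(v) = soft_thresh(-0.6724, 0.0404) = -0.632
Iteration 4: beta = 0.6, y = -0.632 + 0.6*(-0.632 + 0.4889) = -0.7179
  grad(y) = -0.6143, v = y - alpha*grad = -0.6879
  prox(v) = soft_thresh(-0.6879, 0.0404) = -0.6475
f(x_4) = 6*(-0.6475)^2 + 8*(-0.6475) + 0.83*|-0.6475| = -2.127


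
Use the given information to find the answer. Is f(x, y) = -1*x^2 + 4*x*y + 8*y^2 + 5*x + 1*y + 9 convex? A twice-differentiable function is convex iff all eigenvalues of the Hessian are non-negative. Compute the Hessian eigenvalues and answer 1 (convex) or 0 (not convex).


The Hessian of f(x,y) = -1*x^2 + 4*x*y + 8*y^2 + 5*x + 1*y + 9 is:
H = [[-2, 4], [4, 16]]
Trace = -2 + 16 = 14
Determinant = -2*16 - (4)^2 = -48
Discriminant = (14)^2 - 4*-48 = 388.0
Eigenvalues: lambda_1 = -2.8489, lambda_2 = 16.8489
The function is not convex.

0


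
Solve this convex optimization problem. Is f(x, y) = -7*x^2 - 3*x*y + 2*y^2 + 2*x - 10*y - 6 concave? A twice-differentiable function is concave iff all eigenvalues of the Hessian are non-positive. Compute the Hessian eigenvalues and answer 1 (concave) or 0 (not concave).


The Hessian of f(x,y) = -7*x^2 - 3*x*y + 2*y^2 + 2*x - 10*y - 6 is:
H = [[-14, -3], [-3, 4]]
Trace = -14 + 4 = -10
Determinant = -14*4 - (-3)^2 = -65
Discriminant = (-10)^2 - 4*-65 = 360.0
Eigenvalues: lambda_1 = -14.4868, lambda_2 = 4.4868
The function is not concave.

0


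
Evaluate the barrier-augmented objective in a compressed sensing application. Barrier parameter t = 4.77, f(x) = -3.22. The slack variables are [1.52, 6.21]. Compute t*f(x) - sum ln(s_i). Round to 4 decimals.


Step 1: Compute log-barrier.
ln values: [0.4187, 1.8262]
phi = -(0.4187 + 1.8262) = -2.2449
Step 2: Compute augmented objective.
t*f(x) = 4.77*-3.22 = -15.3594
Total = -15.3594 - 2.2449 = -17.6043


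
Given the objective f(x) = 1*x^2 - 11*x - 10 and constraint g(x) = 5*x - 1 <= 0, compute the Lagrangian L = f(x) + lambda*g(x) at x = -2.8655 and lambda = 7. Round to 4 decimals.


Step 1: Evaluate f(x).
f(-2.8655) = 1*(-2.8655)^2 - 11*(-2.8655) - 10 = 29.7316
Step 2: Evaluate g(x).
g(-2.8655) = 5*-2.8655 - 1 = -15.3275
Step 3: Compute Lagrangian.
L = 29.7316 + 7*-15.3275 = -77.5609


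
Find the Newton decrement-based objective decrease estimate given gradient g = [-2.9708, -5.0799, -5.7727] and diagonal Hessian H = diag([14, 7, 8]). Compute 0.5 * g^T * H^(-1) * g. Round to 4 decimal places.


Step 1: H is diagonal, so H^(-1) * g = [-0.2122, -0.7257, -0.7216].
Step 2: g^T H^(-1) g = sum_i g_i^2 / H_ii
  = (-2.9708)^2/14 + (-5.0799)^2/7 + (-5.7727)^2/8
  = 0.6304 + 3.6865 + 4.1655 = 8.4824
Step 3: Objective decrease = 0.5 * g^T H^(-1) g = 4.2412


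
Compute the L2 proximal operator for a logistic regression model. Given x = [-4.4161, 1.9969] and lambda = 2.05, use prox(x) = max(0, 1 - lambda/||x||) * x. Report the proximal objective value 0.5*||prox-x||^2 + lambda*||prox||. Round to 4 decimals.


Step 1: Compute ||x||.
||x|| = 4.8466
Step 2: Compute scaling factor.
scale = max(0, 1 - 2.05/4.8466) = 0.577
Step 3: prox(x) = [-2.5482, 1.1523]
||prox(x)|| = 2.7966
Step 4: Proximal objective.
0.5*||prox-x||^2 = 2.1013
lambda*||prox|| = 5.733
Total = 7.8343


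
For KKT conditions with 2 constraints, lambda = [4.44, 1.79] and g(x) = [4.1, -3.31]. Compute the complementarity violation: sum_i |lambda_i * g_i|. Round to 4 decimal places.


KKT complementary slackness check:
lambda_1 * g_1 = 4.44 * 4.1 = 18.204
lambda_2 * g_2 = 1.79 * -3.31 = -5.9249
Total violation = 18.204 + 5.9249 = 24.1289


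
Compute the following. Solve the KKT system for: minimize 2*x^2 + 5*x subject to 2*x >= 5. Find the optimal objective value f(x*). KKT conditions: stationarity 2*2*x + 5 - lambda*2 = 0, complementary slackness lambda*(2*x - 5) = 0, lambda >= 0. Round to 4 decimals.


Step 1: Try lambda = 0 (constraint inactive).
x_unc = -5/(2*2) = -1.25
Check: 2*-1.25 = -2.5 < 5 -- violated!
Step 2: Constraint must be active: 2*x = 5
x* = 5/2 = 2.5
lambda = (2*2*2.5 + 5)/2 = 7.5
Step 3: Compute optimal value.
f(x*) = 2*2.5^2 + 5*2.5 = 25.0


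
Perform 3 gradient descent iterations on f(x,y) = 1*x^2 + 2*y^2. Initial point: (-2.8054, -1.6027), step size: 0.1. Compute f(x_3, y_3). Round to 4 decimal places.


Gradient descent on f(x,y) = 1*x^2 + 2*y^2.
Starting point: (-2.8054, -1.6027), alpha = 0.1
Step 1: grad_x = 2*1*-2.8054 = -5.6108, grad_y = 2*2*-1.6027 = -6.4108
  x_1 = -2.8054 - 0.1*-5.6108 = -2.2443
  y_1 = -1.6027 - 0.1*-6.4108 = -0.9616
Step 2: grad_x = 2*1*-2.2443 = -4.4886, grad_y = 2*2*-0.9616 = -3.8465
  x_2 = -2.2443 - 0.1*-4.4886 = -1.7955
  y_2 = -0.9616 - 0.1*-3.8465 = -0.577
Step 3: grad_x = 2*1*-1.7955 = -3.5909, grad_y = 2*2*-0.577 = -2.3079
  x_3 = -1.7955 - 0.1*-3.5909 = -1.4364
  y_3 = -0.577 - 0.1*-2.3079 = -0.3462
f(-1.4364, -0.3462) = 1*(-1.4364)^2 + 2*(-0.3462)^2 = 2.3028


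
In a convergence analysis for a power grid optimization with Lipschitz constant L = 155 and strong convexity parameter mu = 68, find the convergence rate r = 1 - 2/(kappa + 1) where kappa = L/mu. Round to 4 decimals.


Step 1: Compute the condition number.
kappa = L/mu = 155/68 = 2.2794
Step 2: Compute the convergence rate.
r = 1 - 2/(kappa + 1) = 1 - 2*mu/(L + mu) = (L - mu)/(L + mu) = 87/223 = 0.3901


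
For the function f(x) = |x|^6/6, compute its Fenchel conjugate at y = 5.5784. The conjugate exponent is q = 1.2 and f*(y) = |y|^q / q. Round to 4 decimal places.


The conjugate exponent q satisfies 1/p + 1/q = 1.
p = 6, so q = 6/(6 - 1) = 1.2
|y|^q = 5.5784^1.2 = 7.867
f*(5.5784) = 7.867 / 1.2 = 6.5559


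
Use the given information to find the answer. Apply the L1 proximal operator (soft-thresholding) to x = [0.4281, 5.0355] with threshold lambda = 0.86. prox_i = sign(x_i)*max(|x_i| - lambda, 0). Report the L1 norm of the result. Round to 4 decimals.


Soft-thresholding with lambda = 0.86:
prox(0.4281) = sign(0.4281)*max(|0.4281| - 0.86, 0) = 0.0
prox(5.0355) = sign(5.0355)*max(|5.0355| - 0.86, 0) = 4.1755
prox(x) = [0.0, 4.1755]
||prox(x)||_1 = 0.0 + 4.1755 = 4.1755


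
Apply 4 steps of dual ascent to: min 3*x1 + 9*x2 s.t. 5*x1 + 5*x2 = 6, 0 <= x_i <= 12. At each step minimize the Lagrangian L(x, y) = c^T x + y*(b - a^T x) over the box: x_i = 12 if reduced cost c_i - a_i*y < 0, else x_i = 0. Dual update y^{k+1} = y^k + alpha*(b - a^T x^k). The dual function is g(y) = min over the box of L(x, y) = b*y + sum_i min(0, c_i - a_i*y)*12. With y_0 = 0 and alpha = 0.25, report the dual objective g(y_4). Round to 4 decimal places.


Dual ascent for LP: min 3*x1 + 9*x2, 5*x1 + 5*x2 = 6, 0 <= x_i <= 12
Step 1: y^k = 0.0, reduced costs: (3.0, 9.0)
  x^k = (0.0, 0.0), subgradient = b - a^T x = 6.0
  y^{k+1} = 0.0 + 0.25*6.0 = 1.5
Step 2: y^k = 1.5, reduced costs: (-4.5, 1.5)
  x^k = (12.0, 0.0), subgradient = b - a^T x = -54.0
  y^{k+1} = 1.5 + 0.25*-54.0 = -12.0
Step 3: y^k = -12.0, reduced costs: (63.0, 69.0)
  x^k = (0.0, 0.0), subgradient = b - a^T x = 6.0
  y^{k+1} = -12.0 + 0.25*6.0 = -10.5
Step 4: y^k = -10.5, reduced costs: (55.5, 61.5)
  x^k = (0.0, 0.0), subgradient = b - a^T x = 6.0
  y^{k+1} = -10.5 + 0.25*6.0 = -9.0
Dual objective at y_4 = -9.0: reduced costs (48.0, 54.0), box minimizer x = (0.0, 0.0)
g(y_4) = b*y + (c1 - a1*y)*x1 + (c2 - a2*y)*x2 = 6*(-9.0) + 48.0*0.0 + 54.0*0.0 = -54.0 + 0.0 + 0.0 = -54.0


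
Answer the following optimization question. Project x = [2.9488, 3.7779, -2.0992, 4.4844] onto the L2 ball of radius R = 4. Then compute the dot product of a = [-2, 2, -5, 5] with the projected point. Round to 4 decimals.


Step 1: Compute ||x|| (intermediates to 6 decimals).
||x|| = sqrt(2.9488^2 + 3.7779^2 + (-2.0992)^2 + 4.4844^2) = 6.890895
Step 2: Project.
Since ||x|| > R, scale = R/||x|| = 4/6.890895 = 0.580476, proj(x) = scale * x
proj(x) = [1.711708, 2.19298, -1.218535, 2.603087]
Step 3: Dot product.
a^T * proj(x) = -2*1.711708 + 2*2.19298 - 5*(-1.218535) + 5*2.603087 = 20.0707


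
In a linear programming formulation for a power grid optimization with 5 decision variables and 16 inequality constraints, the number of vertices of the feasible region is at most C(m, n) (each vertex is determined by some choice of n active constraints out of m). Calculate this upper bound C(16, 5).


Each vertex corresponds to some choice of n active constraints out of m, so the number of vertices is at most C(m, n) = m! / (n!(m-n)!).
m = 16, n = 5
Numerator: 16 * 15 * 14 * 13 * 12
Denominator: 5! = 120
C(16, 5) = 4368


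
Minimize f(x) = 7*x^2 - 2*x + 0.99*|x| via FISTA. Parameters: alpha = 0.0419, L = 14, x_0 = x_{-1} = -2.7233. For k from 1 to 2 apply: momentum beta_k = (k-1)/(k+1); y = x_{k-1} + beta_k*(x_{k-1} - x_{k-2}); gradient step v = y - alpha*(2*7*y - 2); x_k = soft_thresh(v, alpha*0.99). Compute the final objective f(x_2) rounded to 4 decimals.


FISTA on f(x) = 7*x^2 - 2*x + 0.99*|x|
L = 14, alpha = 0.0419
Iteration 1: beta = 0.0, y = -2.7233 + 0.0*(-2.7233 + 2.7233) = -2.7233
  grad(y) = -40.1262, v = y - alpha*grad = -1.042
  prox(v) = soft_thresh(-1.042, 0.0415) = -1.0005
Iteration 2: beta = 0.3333, y = -1.0005 + 0.3333*(-1.0005 + 2.7233) = -0.4263
  grad(y) = -7.9678, v = y - alpha*grad = -0.0924
  prox(v) = soft_thresh(-0.0924, 0.0415) = -0.0509
f(x_2) = 7*(-0.0509)^2 - 2*(-0.0509) + 0.99*|-0.0509| = 0.1705


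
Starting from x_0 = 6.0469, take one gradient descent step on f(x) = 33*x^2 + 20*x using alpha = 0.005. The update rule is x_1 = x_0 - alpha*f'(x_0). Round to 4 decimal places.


We compute the gradient at x_0 and apply the update.
f'(x) = 66*x + 20
f'(6.0469) = 66*6.0469 + 20 = 419.0954
x_1 = 6.0469 - 0.005*419.0954 = 3.9514


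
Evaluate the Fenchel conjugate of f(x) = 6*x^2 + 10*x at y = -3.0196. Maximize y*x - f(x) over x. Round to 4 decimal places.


f*(y) = sup_x {y*x - a*x^2 - b*x} = sup_x {(y-b)*x - a*x^2}
FOC: (y - b) - 2a*x = 0 => x* = (y - b)/(2a)
x* = (-3.0196 - 10)/(2*6) = -1.085
f*(-3.0196) = (y-b)^2/(4a) = (-3.0196 - 10)^2/(4*6)
= 169.51/24 = 7.0629


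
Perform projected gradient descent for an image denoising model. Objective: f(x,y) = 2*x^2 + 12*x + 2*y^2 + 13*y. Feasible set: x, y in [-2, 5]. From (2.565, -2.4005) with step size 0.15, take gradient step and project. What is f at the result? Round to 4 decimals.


Step 1: Compute gradient at (2.565, -2.4005).
grad_x = 2*2*2.565 + 12 = 22.26
grad_y = 2*2*-2.4005 + 13 = 3.398
Step 2: Gradient step.
x_raw = 2.565 - 0.15*22.26 = -0.774
y_raw = -2.4005 - 0.15*3.398 = -2.9102
Step 3: Project onto [-2, 5].
x_proj = clip(-0.774) = -0.774
y_proj = clip(-2.9102) = -2.0
Step 4: Evaluate f.
f(-0.774, -2.0) = -26.0898


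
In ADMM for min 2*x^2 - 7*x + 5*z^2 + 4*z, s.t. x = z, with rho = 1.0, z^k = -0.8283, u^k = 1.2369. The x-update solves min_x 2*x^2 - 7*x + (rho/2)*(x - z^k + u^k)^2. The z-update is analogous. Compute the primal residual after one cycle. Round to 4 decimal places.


ADMM iteration with rho = 1.0, z^k = -0.8283, u^k = 1.2369
Step 1: x-update.
Minimize 2*x^2 - 7*x + (1.0/2)*(x + 0.8283 + 1.2369)^2
FOC: (2*2 + 1.0)*x = 7 + 1.0*(-0.8283 - 1.2369)
x^{k+1} = 0.987
Step 2: z-update.
Minimize 5*z^2 + 4*z + (1.0/2)*(0.987 - z + 1.2369)^2
FOC: (2*5 + 1.0)*z = -4 + 1.0*(0.987 + 1.2369)
z^{k+1} = -0.1615
Step 3: u-update.
u^{k+1} = 1.2369 + 0.987 + 0.1615 = 2.3853
Step 4: Primal residual = |0.987 + 0.1615| = 1.1484


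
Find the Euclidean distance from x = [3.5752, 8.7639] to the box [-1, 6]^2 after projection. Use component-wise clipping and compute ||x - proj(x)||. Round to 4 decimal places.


Project each component onto [-1, 6].
clip(3.5752) = 3.5752, clip(8.7639) = 6.0
Projection = [3.5752, 6.0]
Squared diffs: [0.0, 7.6391]
Distance = sqrt(7.6391) = 2.7639


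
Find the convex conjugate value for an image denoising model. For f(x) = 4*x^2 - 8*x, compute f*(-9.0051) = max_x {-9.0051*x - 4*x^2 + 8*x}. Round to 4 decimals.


f*(y) = sup_x {y*x - a*x^2 - b*x} = sup_x {(y-b)*x - a*x^2}
FOC: (y - b) - 2a*x = 0 => x* = (y - b)/(2a)
x* = (-9.0051 + 8)/(2*4) = -0.1256
f*(-9.0051) = (y-b)^2/(4a) = (-9.0051 + 8)^2/(4*4)
= 1.0102/16 = 0.0631


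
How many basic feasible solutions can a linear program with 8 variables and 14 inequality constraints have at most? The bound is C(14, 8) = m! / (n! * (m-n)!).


Each vertex corresponds to some choice of n active constraints out of m, so the number of vertices is at most C(m, n) = m! / (n!(m-n)!).
m = 14, n = 8
Numerator: 14 * 13 * 12 * 11 * 10 * 9 * 8 * 7
Denominator: 8! = 40320
C(14, 8) = 3003


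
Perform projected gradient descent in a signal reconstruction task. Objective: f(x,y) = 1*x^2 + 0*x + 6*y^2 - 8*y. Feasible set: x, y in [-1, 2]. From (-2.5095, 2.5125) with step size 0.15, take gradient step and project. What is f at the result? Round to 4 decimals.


Step 1: Compute gradient at (-2.5095, 2.5125).
grad_x = 2*1*-2.5095 + 0 = -5.019
grad_y = 2*6*2.5125 - 8 = 22.15
Step 2: Gradient step.
x_raw = -2.5095 - 0.15*-5.019 = -1.7567
y_raw = 2.5125 - 0.15*22.15 = -0.81
Step 3: Project onto [-1, 2].
x_proj = clip(-1.7567) = -1.0
y_proj = clip(-0.81) = -0.81
Step 4: Evaluate f.
f(-1.0, -0.81) = 11.4166


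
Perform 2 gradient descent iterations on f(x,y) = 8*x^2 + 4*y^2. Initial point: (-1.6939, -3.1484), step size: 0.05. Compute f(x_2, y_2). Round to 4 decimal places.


Gradient descent on f(x,y) = 8*x^2 + 4*y^2.
Starting point: (-1.6939, -3.1484), alpha = 0.05
Step 1: grad_x = 2*8*-1.6939 = -27.1024, grad_y = 2*4*-3.1484 = -25.1872
  x_1 = -1.6939 - 0.05*-27.1024 = -0.3388
  y_1 = -3.1484 - 0.05*-25.1872 = -1.889
Step 2: grad_x = 2*8*-0.3388 = -5.4205, grad_y = 2*4*-1.889 = -15.1123
  x_2 = -0.3388 - 0.05*-5.4205 = -0.0678
  y_2 = -1.889 - 0.05*-15.1123 = -1.1334
f(-0.0678, -1.1334) = 8*(-0.0678)^2 + 4*(-1.1334)^2 = 5.1753


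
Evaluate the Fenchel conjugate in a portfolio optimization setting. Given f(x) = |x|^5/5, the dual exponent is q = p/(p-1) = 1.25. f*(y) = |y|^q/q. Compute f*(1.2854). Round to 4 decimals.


The conjugate exponent q satisfies 1/p + 1/q = 1.
p = 5, so q = 5/(5 - 1) = 1.25
|y|^q = 1.2854^1.25 = 1.3687
f*(1.2854) = 1.3687 / 1.25 = 1.0949


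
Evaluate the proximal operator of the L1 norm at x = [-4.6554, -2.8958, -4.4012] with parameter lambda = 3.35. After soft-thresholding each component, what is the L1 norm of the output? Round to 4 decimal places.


Soft-thresholding with lambda = 3.35:
prox(-4.6554) = sign(-4.6554)*max(|-4.6554| - 3.35, 0) = -1.3054
prox(-2.8958) = sign(-2.8958)*max(|-2.8958| - 3.35, 0) = 0.0
prox(-4.4012) = sign(-4.4012)*max(|-4.4012| - 3.35, 0) = -1.0512
prox(x) = [-1.3054, 0.0, -1.0512]
||prox(x)||_1 = 1.3054 + 0.0 + 1.0512 = 2.3566


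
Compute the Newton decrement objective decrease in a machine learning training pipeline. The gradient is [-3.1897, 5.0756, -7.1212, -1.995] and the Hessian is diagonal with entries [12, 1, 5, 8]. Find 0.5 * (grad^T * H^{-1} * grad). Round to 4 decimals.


Step 1: H is diagonal, so H^(-1) * g = [-0.2658, 5.0756, -1.4242, -0.2494].
Step 2: g^T H^(-1) g = sum_i g_i^2 / H_ii
  = (-3.1897)^2/12 + (5.0756)^2/1 + (-7.1212)^2/5 + (-1.995)^2/8
  = 0.8478 + 25.7617 + 10.1423 + 0.4975 = 37.2494
Step 3: Objective decrease = 0.5 * g^T H^(-1) g = 18.6247


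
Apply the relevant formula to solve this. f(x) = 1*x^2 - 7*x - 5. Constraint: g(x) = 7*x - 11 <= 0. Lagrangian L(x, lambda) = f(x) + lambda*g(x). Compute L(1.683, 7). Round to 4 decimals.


Step 1: Evaluate f(x).
f(1.683) = 1*1.683^2 - 7*1.683 - 5 = -13.9485
Step 2: Evaluate g(x).
g(1.683) = 7*1.683 - 11 = 0.781
Step 3: Compute Lagrangian.
L = -13.9485 + 7*0.781 = -8.4815


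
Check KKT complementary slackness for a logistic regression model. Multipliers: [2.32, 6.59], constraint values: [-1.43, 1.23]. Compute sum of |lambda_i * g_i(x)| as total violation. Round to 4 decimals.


KKT complementary slackness check:
lambda_1 * g_1 = 2.32 * -1.43 = -3.3176
lambda_2 * g_2 = 6.59 * 1.23 = 8.1057
Total violation = 3.3176 + 8.1057 = 11.4233


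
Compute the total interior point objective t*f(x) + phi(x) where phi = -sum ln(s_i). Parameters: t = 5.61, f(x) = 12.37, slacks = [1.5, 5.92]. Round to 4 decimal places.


Step 1: Compute log-barrier.
ln values: [0.4055, 1.7783]
phi = -(0.4055 + 1.7783) = -2.1838
Step 2: Compute augmented objective.
t*f(x) = 5.61*12.37 = 69.3957
Total = 69.3957 - 2.1838 = 67.2119


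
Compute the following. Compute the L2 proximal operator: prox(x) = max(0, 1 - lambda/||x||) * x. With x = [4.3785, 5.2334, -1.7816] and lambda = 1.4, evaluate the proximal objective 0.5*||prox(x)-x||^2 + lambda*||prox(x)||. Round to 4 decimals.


Step 1: Compute ||x||.
||x|| = 7.0522
Step 2: Compute scaling factor.
scale = max(0, 1 - 1.4/7.0522) = 0.8015
Step 3: prox(x) = [3.5093, 4.1945, -1.4279]
||prox(x)|| = 5.6522
Step 4: Proximal objective.
0.5*||prox-x||^2 = 0.98
lambda*||prox|| = 7.9131
Total = 8.8931


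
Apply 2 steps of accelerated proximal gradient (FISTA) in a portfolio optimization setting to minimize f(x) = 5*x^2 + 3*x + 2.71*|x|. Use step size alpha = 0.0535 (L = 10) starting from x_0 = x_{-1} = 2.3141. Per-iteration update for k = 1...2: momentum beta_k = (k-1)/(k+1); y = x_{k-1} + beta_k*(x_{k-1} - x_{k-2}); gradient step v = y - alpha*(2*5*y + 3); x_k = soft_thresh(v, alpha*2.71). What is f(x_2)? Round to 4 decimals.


FISTA on f(x) = 5*x^2 + 3*x + 2.71*|x|
L = 10, alpha = 0.0535
Iteration 1: beta = 0.0, y = 2.3141 + 0.0*(2.3141 - 2.3141) = 2.3141
  grad(y) = 26.141, v = y - alpha*grad = 0.9156
  prox(v) = soft_thresh(0.9156, 0.145) = 0.7706
Iteration 2: beta = 0.3333, y = 0.7706 + 0.3333*(0.7706 - 2.3141) = 0.2561
  grad(y) = 5.5606, v = y - alpha*grad = -0.0414
  prox(v) = soft_thresh(-0.0414, 0.145) = 0.0
f(x_2) = 5*0.0^2 + 3*0.0 + 2.71*|0.0| = 0.0


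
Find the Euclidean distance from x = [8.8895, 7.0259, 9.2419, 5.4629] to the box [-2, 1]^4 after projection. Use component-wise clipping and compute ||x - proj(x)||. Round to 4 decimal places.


Project each component onto [-2, 1].
clip(8.8895) = 1.0, clip(7.0259) = 1.0, clip(9.2419) = 1.0, clip(5.4629) = 1.0
Projection = [1.0, 1.0, 1.0, 1.0]
Squared diffs: [62.2442, 36.3115, 67.9289, 19.9175]
Distance = sqrt(186.4021) = 13.6529


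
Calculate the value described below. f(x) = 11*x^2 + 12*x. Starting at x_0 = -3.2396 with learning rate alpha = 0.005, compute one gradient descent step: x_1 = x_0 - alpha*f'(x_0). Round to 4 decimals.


We compute the gradient at x_0 and apply the update.
f'(x) = 22*x + 12
f'(-3.2396) = 22*-3.2396 + 12 = -59.2712
x_1 = -3.2396 - 0.005*-59.2712 = -2.9432


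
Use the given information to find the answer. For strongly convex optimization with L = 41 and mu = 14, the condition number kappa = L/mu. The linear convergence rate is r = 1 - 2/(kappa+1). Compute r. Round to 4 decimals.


Step 1: Compute the condition number.
kappa = L/mu = 41/14 = 2.9286
Step 2: Compute the convergence rate.
r = 1 - 2/(kappa + 1) = 1 - 2*mu/(L + mu) = (L - mu)/(L + mu) = 27/55 = 0.4909


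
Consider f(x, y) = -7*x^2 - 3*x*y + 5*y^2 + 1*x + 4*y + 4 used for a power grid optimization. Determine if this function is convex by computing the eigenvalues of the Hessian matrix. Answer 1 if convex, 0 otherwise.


The Hessian of f(x,y) = -7*x^2 - 3*x*y + 5*y^2 + 1*x + 4*y + 4 is:
H = [[-14, -3], [-3, 10]]
Trace = -14 + 10 = -4
Determinant = -14*10 - (-3)^2 = -149
Discriminant = (-4)^2 - 4*-149 = 612.0
Eigenvalues: lambda_1 = -14.3693, lambda_2 = 10.3693
The function is not convex.

0


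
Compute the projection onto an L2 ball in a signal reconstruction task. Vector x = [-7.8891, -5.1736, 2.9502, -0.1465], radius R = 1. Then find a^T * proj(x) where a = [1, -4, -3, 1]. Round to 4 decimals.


Step 1: Compute ||x|| (intermediates to 6 decimals).
||x|| = sqrt((-7.8891)^2 + (-5.1736)^2 + 2.9502^2 + (-0.1465)^2) = 9.885807
Step 2: Project.
Since ||x|| > R, scale = R/||x|| = 1/9.885807 = 0.101155, proj(x) = scale * x
proj(x) = [-0.798022, -0.523336, 0.298427, -0.014819]
Step 3: Dot product.
a^T * proj(x) = 1*(-0.798022) - 4*(-0.523336) - 3*0.298427 + 1*(-0.014819) = 0.3852


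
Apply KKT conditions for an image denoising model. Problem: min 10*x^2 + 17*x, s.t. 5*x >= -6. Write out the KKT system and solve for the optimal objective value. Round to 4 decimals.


Step 1: Try lambda = 0 (constraint inactive).
Stationarity: 2*10*x + 17 = 0
x* = -17/(2*10) = -0.85
Check constraint: 5*-0.85 = -4.25 >= -6 -- satisfied.
Step 2: Compute optimal value.
f(x*) = 10*(-0.85)^2 + 17*(-0.85) = -7.225


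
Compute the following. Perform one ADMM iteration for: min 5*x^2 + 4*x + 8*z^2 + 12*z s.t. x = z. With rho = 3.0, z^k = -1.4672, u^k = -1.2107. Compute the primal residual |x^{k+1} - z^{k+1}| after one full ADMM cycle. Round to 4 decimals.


ADMM iteration with rho = 3.0, z^k = -1.4672, u^k = -1.2107
Step 1: x-update.
Minimize 5*x^2 + 4*x + (3.0/2)*(x + 1.4672 - 1.2107)^2
FOC: (2*5 + 3.0)*x = -4 + 3.0*(-1.4672 + 1.2107)
x^{k+1} = -0.3669
Step 2: z-update.
Minimize 8*z^2 + 12*z + (3.0/2)*(-0.3669 - z - 1.2107)^2
FOC: (2*8 + 3.0)*z = -12 + 3.0*(-0.3669 - 1.2107)
z^{k+1} = -0.8807
Step 3: u-update.
u^{k+1} = -1.2107 - 0.3669 + 0.8807 = -0.6969
Step 4: Primal residual = |-0.3669 + 0.8807| = 0.5138


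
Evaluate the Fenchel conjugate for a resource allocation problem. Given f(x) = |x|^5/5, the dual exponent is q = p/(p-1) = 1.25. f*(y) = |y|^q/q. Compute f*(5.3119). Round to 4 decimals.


The conjugate exponent q satisfies 1/p + 1/q = 1.
p = 5, so q = 5/(5 - 1) = 1.25
|y|^q = 5.3119^1.25 = 8.0642
f*(5.3119) = 8.0642 / 1.25 = 6.4514


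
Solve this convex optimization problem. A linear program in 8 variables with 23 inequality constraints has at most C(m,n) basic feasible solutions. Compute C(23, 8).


Each vertex corresponds to some choice of n active constraints out of m, so the number of vertices is at most C(m, n) = m! / (n!(m-n)!).
m = 23, n = 8
Numerator: 23 * 22 * 21 * 20 * 19 * 18 * 17 * 16
Denominator: 8! = 40320
C(23, 8) = 490314


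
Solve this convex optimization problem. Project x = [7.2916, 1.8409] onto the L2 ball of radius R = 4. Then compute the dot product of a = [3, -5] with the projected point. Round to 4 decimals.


Step 1: Compute ||x|| (intermediates to 6 decimals).
||x|| = sqrt(7.2916^2 + 1.8409^2) = 7.520395
Step 2: Project.
Since ||x|| > R, scale = R/||x|| = 4/7.520395 = 0.531887, proj(x) = scale * x
proj(x) = [3.878307, 0.979151]
Step 3: Dot product.
a^T * proj(x) = 3*3.878307 - 5*0.979151 = 6.7392


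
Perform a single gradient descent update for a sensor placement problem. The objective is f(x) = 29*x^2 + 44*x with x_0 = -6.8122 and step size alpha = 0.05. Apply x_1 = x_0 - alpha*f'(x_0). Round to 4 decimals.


We compute the gradient at x_0 and apply the update.
f'(x) = 58*x + 44
f'(-6.8122) = 58*-6.8122 + 44 = -351.1076
x_1 = -6.8122 - 0.05*-351.1076 = 10.7432


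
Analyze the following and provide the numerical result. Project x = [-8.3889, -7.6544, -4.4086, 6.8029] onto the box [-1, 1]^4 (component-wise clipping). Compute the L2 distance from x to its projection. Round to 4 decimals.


Project each component onto [-1, 1].
clip(-8.3889) = -1.0, clip(-7.6544) = -1.0, clip(-4.4086) = -1.0, clip(6.8029) = 1.0
Projection = [-1.0, -1.0, -1.0, 1.0]
Squared diffs: [54.5958, 44.281, 11.6186, 33.6736]
Distance = sqrt(144.169) = 12.007


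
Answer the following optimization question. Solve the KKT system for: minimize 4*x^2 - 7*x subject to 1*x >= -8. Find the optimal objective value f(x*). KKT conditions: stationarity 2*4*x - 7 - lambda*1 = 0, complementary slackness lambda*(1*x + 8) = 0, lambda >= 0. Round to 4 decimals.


Step 1: Try lambda = 0 (constraint inactive).
Stationarity: 2*4*x - 7 = 0
x* = 7/(2*4) = 0.875
Check constraint: 1*0.875 = 0.875 >= -8 -- satisfied.
Step 2: Compute optimal value.
f(x*) = 4*0.875^2 - 7*0.875 = -3.0625


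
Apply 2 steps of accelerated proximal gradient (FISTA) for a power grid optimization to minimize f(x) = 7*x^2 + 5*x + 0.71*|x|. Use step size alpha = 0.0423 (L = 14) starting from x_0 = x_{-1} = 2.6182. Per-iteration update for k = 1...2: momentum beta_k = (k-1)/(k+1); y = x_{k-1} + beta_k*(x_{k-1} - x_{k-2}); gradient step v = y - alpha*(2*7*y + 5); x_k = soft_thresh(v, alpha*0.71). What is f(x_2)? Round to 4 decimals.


FISTA on f(x) = 7*x^2 + 5*x + 0.71*|x|
L = 14, alpha = 0.0423
Iteration 1: beta = 0.0, y = 2.6182 + 0.0*(2.6182 - 2.6182) = 2.6182
  grad(y) = 41.6548, v = y - alpha*grad = 0.8562
  prox(v) = soft_thresh(0.8562, 0.03) = 0.8262
Iteration 2: beta = 0.3333, y = 0.8262 + 0.3333*(0.8262 - 2.6182) = 0.2288
  grad(y) = 8.2036, v = y - alpha*grad = -0.1182
  prox(v) = soft_thresh(-0.1182, 0.03) = -0.0882
f(x_2) = 7*(-0.0882)^2 + 5*(-0.0882) + 0.71*|-0.0882| = -0.3238


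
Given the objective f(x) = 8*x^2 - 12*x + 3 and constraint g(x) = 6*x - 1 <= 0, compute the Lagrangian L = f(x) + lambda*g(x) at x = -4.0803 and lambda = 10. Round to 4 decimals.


Step 1: Evaluate f(x).
f(-4.0803) = 8*(-4.0803)^2 - 12*(-4.0803) + 3 = 185.1544
Step 2: Evaluate g(x).
g(-4.0803) = 6*-4.0803 - 1 = -25.4818
Step 3: Compute Lagrangian.
L = 185.1544 + 10*-25.4818 = -69.6636


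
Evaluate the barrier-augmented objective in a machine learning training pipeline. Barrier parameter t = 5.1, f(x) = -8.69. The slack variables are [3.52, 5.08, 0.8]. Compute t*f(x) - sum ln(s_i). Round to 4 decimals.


Step 1: Compute log-barrier.
ln values: [1.2585, 1.6253, -0.2231]
phi = -(1.2585 + 1.6253 - 0.2231) = -2.6606
Step 2: Compute augmented objective.
t*f(x) = 5.1*-8.69 = -44.319
Total = -44.319 - 2.6606 = -46.9796


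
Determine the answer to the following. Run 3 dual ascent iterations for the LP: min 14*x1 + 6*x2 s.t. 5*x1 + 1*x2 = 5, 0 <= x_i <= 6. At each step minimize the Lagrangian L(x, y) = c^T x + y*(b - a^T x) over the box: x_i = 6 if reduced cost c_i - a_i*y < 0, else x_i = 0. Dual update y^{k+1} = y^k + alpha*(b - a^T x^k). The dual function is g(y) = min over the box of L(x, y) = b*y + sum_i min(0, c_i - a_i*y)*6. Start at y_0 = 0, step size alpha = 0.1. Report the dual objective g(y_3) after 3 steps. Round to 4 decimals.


Dual ascent for LP: min 14*x1 + 6*x2, 5*x1 + 1*x2 = 5, 0 <= x_i <= 6
Step 1: y^k = 0.0, reduced costs: (14.0, 6.0)
  x^k = (0.0, 0.0), subgradient = b - a^T x = 5.0
  y^{k+1} = 0.0 + 0.1*5.0 = 0.5
Step 2: y^k = 0.5, reduced costs: (11.5, 5.5)
  x^k = (0.0, 0.0), subgradient = b - a^T x = 5.0
  y^{k+1} = 0.5 + 0.1*5.0 = 1.0
Step 3: y^k = 1.0, reduced costs: (9.0, 5.0)
  x^k = (0.0, 0.0), subgradient = b - a^T x = 5.0
  y^{k+1} = 1.0 + 0.1*5.0 = 1.5
Dual objective at y_3 = 1.5: reduced costs (6.5, 4.5), box minimizer x = (0.0, 0.0)
g(y_3) = b*y + (c1 - a1*y)*x1 + (c2 - a2*y)*x2 = 5*1.5 + 6.5*0.0 + 4.5*0.0 = 7.5 + 0.0 + 0.0 = 7.5


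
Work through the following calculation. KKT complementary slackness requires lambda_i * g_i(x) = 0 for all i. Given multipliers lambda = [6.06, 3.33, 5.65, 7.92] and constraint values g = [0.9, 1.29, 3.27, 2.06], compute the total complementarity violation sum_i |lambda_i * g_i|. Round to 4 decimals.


KKT complementary slackness check:
lambda_1 * g_1 = 6.06 * 0.9 = 5.454
lambda_2 * g_2 = 3.33 * 1.29 = 4.2957
lambda_3 * g_3 = 5.65 * 3.27 = 18.4755
lambda_4 * g_4 = 7.92 * 2.06 = 16.3152
Total violation = 5.454 + 4.2957 + 18.4755 + 16.3152 = 44.5404


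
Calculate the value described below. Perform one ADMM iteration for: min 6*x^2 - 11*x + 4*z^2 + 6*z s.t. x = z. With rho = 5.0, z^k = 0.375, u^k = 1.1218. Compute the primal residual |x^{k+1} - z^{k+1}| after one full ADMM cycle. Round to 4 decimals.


ADMM iteration with rho = 5.0, z^k = 0.375, u^k = 1.1218
Step 1: x-update.
Minimize 6*x^2 - 11*x + (5.0/2)*(x - 0.375 + 1.1218)^2
FOC: (2*6 + 5.0)*x = 11 + 5.0*(0.375 - 1.1218)
x^{k+1} = 0.4274
Step 2: z-update.
Minimize 4*z^2 + 6*z + (5.0/2)*(0.4274 - z + 1.1218)^2
FOC: (2*4 + 5.0)*z = -6 + 5.0*(0.4274 + 1.1218)
z^{k+1} = 0.1343
Step 3: u-update.
u^{k+1} = 1.1218 + 0.4274 - 0.1343 = 1.4149
Step 4: Primal residual = |0.4274 - 0.1343| = 0.2931


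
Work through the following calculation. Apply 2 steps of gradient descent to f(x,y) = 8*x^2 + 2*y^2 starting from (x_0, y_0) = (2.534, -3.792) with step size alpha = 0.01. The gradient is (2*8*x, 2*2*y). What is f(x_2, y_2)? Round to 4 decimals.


Gradient descent on f(x,y) = 8*x^2 + 2*y^2.
Starting point: (2.534, -3.792), alpha = 0.01
Step 1: grad_x = 2*8*2.534 = 40.544, grad_y = 2*2*-3.792 = -15.168
  x_1 = 2.534 - 0.01*40.544 = 2.1286
  y_1 = -3.792 - 0.01*-15.168 = -3.6403
Step 2: grad_x = 2*8*2.1286 = 34.057, grad_y = 2*2*-3.6403 = -14.5613
  x_2 = 2.1286 - 0.01*34.057 = 1.788
  y_2 = -3.6403 - 0.01*-14.5613 = -3.4947
f(1.788, -3.4947) = 8*1.788^2 + 2*(-3.4947)^2 = 50.0012


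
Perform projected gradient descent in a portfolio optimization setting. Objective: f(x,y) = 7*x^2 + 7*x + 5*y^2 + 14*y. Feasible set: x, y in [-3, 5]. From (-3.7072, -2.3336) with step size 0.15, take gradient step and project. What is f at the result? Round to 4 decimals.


Step 1: Compute gradient at (-3.7072, -2.3336).
grad_x = 2*7*-3.7072 + 7 = -44.9008
grad_y = 2*5*-2.3336 + 14 = -9.336
Step 2: Gradient step.
x_raw = -3.7072 - 0.15*-44.9008 = 3.0279
y_raw = -2.3336 - 0.15*-9.336 = -0.9332
Step 3: Project onto [-3, 5].
x_proj = clip(3.0279) = 3.0279
y_proj = clip(-0.9332) = -0.9332
Step 4: Evaluate f.
f(3.0279, -0.9332) = 76.663


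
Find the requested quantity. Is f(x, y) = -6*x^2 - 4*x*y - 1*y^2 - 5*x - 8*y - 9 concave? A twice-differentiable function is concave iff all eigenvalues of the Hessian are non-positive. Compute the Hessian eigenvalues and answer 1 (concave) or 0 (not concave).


The Hessian of f(x,y) = -6*x^2 - 4*x*y - 1*y^2 - 5*x - 8*y - 9 is:
H = [[-12, -4], [-4, -2]]
Trace = -12 - 2 = -14
Determinant = -12*-2 - (-4)^2 = 8
Discriminant = (-14)^2 - 4*8 = 164.0
Eigenvalues: lambda_1 = -13.4031, lambda_2 = -0.5969
The function is concave.

1


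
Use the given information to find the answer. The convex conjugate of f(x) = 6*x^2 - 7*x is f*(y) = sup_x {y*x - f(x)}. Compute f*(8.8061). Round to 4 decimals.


f*(y) = sup_x {y*x - a*x^2 - b*x} = sup_x {(y-b)*x - a*x^2}
FOC: (y - b) - 2a*x = 0 => x* = (y - b)/(2a)
x* = (8.8061 + 7)/(2*6) = 1.3172
f*(8.8061) = (y-b)^2/(4a) = (8.8061 + 7)^2/(4*6)
= 249.8328/24 = 10.4097


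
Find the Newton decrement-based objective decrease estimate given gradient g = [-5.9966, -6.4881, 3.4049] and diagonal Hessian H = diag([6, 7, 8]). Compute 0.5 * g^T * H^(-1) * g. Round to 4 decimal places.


Step 1: H is diagonal, so H^(-1) * g = [-0.9994, -0.9269, 0.4256].
Step 2: g^T H^(-1) g = sum_i g_i^2 / H_ii
  = (-5.9966)^2/6 + (-6.4881)^2/7 + (3.4049)^2/8
  = 5.9932 + 6.0136 + 1.4492 = 13.456
Step 3: Objective decrease = 0.5 * g^T H^(-1) g = 6.728


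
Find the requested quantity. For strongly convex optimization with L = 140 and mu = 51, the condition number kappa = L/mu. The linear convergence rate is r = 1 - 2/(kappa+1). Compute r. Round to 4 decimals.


Step 1: Compute the condition number.
kappa = L/mu = 140/51 = 2.7451
Step 2: Compute the convergence rate.
r = 1 - 2/(kappa + 1) = 1 - 2*mu/(L + mu) = (L - mu)/(L + mu) = 89/191 = 0.466


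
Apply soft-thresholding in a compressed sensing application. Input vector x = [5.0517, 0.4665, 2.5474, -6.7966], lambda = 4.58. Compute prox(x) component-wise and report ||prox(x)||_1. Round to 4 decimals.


Soft-thresholding with lambda = 4.58:
prox(5.0517) = sign(5.0517)*max(|5.0517| - 4.58, 0) = 0.4717
prox(0.4665) = sign(0.4665)*max(|0.4665| - 4.58, 0) = 0.0
prox(2.5474) = sign(2.5474)*max(|2.5474| - 4.58, 0) = 0.0
prox(-6.7966) = sign(-6.7966)*max(|-6.7966| - 4.58, 0) = -2.2166
prox(x) = [0.4717, 0.0, 0.0, -2.2166]
||prox(x)||_1 = 0.4717 + 0.0 + 0.0 + 2.2166 = 2.6883


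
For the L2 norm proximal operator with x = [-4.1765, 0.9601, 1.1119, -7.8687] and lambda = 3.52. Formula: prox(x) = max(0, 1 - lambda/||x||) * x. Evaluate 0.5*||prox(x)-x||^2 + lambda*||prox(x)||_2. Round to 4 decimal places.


Step 1: Compute ||x||.
||x|| = 9.0287
Step 2: Compute scaling factor.
scale = max(0, 1 - 3.52/9.0287) = 0.6101
Step 3: prox(x) = [-2.5482, 0.5858, 0.6784, -4.801]
||prox(x)|| = 5.5087
Step 4: Proximal objective.
0.5*||prox-x||^2 = 6.1952
lambda*||prox|| = 19.3906
Total = 25.5859


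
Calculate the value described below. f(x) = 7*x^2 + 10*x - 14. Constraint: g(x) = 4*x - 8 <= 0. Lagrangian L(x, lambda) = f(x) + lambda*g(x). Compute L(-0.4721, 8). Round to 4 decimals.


Step 1: Evaluate f(x).
f(-0.4721) = 7*(-0.4721)^2 + 10*(-0.4721) - 14 = -17.1609
Step 2: Evaluate g(x).
g(-0.4721) = 4*-0.4721 - 8 = -9.8884
Step 3: Compute Lagrangian.
L = -17.1609 + 8*-9.8884 = -96.2681


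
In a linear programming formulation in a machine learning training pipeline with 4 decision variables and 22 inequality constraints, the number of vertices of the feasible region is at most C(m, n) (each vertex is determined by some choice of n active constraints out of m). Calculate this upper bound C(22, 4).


Each vertex corresponds to some choice of n active constraints out of m, so the number of vertices is at most C(m, n) = m! / (n!(m-n)!).
m = 22, n = 4
Numerator: 22 * 21 * 20 * 19
Denominator: 4! = 24
C(22, 4) = 7315


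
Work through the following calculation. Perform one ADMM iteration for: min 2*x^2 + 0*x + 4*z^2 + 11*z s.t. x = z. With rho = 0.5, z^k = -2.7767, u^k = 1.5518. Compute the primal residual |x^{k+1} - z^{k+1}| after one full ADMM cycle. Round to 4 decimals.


ADMM iteration with rho = 0.5, z^k = -2.7767, u^k = 1.5518
Step 1: x-update.
Minimize 2*x^2 + 0*x + (0.5/2)*(x + 2.7767 + 1.5518)^2
FOC: (2*2 + 0.5)*x = 0 + 0.5*(-2.7767 - 1.5518)
x^{k+1} = -0.4809
Step 2: z-update.
Minimize 4*z^2 + 11*z + (0.5/2)*(-0.4809 - z + 1.5518)^2
FOC: (2*4 + 0.5)*z = -11 + 0.5*(-0.4809 + 1.5518)
z^{k+1} = -1.2311
Step 3: u-update.
u^{k+1} = 1.5518 - 0.4809 + 1.2311 = 2.302
Step 4: Primal residual = |-0.4809 + 1.2311| = 0.7502
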